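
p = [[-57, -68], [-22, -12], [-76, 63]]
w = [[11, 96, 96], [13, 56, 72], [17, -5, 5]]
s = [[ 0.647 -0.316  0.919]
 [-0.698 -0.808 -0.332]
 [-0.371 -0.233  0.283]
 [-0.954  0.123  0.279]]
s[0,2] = 0.919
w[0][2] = 96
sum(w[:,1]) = 147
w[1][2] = 72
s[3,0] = -0.954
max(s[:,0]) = 0.647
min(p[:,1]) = -68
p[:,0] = [-57, -22, -76]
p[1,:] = [-22, -12]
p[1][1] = -12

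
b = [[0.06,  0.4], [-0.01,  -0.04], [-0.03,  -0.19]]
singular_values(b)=[0.45, 0.0]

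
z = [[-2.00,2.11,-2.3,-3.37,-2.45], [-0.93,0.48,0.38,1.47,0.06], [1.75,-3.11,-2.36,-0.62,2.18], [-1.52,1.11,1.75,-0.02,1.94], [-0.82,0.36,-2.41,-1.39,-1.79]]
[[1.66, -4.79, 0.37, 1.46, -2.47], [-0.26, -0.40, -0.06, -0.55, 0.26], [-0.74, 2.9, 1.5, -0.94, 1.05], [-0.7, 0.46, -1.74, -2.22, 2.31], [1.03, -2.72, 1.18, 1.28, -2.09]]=z@[[-0.18, 0.54, 0.33, 0.33, 0.00],  [-0.2, -0.48, 0.13, -0.11, 0.17],  [0.08, 0.35, -0.71, 0.03, 0.18],  [-0.23, 0.11, 0.31, -0.1, 0.04],  [-0.46, 0.62, -0.07, -0.85, 0.93]]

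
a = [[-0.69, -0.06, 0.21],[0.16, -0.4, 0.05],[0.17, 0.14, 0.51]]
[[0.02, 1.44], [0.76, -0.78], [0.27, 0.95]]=a @ [[0.37, -1.62], [-1.64, 1.56], [0.86, 1.98]]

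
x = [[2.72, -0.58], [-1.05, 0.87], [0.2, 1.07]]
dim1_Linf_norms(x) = [2.72, 1.05, 1.07]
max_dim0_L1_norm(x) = 3.97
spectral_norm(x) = 3.05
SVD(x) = [[-0.91, -0.23],[0.42, -0.41],[0.05, -0.88]] @ diag([3.045899642723719, 1.225396003933226]) @ [[-0.95, 0.31],[-0.31, -0.95]]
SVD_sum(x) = [[2.63, -0.85], [-1.21, 0.39], [-0.13, 0.04]] + [[0.09, 0.27], [0.16, 0.48], [0.33, 1.03]]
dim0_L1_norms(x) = [3.97, 2.52]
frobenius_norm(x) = 3.28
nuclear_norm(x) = 4.27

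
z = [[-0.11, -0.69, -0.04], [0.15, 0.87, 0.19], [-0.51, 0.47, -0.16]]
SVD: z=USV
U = [[0.57, 0.19, -0.80], [-0.73, -0.34, -0.60], [-0.38, 0.92, -0.06]]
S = [1.21, 0.58, 0.08]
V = [[0.02, -1.0, -0.08], [-0.93, 0.01, -0.38], [0.38, 0.08, -0.92]]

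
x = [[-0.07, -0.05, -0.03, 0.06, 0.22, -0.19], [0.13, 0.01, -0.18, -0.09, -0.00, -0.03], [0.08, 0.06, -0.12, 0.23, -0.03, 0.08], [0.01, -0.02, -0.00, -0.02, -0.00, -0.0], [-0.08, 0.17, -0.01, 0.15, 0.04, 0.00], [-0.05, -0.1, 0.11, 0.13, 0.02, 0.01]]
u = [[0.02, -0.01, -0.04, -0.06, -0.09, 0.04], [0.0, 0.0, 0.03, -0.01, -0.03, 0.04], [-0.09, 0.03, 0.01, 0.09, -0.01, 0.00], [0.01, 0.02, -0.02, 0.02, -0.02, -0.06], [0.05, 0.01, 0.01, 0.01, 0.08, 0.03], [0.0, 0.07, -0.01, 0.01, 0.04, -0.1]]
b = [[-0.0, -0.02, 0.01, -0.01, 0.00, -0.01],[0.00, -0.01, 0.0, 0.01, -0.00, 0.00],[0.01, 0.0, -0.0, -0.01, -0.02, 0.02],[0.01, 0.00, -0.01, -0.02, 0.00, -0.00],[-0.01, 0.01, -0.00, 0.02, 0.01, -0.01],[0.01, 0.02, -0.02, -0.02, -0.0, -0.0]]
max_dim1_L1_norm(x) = 0.62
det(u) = 0.00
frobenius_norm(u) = 0.26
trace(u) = 0.03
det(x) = 0.00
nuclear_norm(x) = 1.15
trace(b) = -0.02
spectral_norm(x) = 0.35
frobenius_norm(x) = 0.58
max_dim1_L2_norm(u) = 0.13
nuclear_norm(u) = 0.54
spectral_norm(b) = 0.05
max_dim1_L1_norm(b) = 0.07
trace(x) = -0.15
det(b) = 0.00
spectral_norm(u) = 0.18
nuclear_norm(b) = 0.13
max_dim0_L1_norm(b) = 0.09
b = u @ x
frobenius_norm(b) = 0.07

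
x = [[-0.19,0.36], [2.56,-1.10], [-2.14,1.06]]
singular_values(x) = [3.68, 0.27]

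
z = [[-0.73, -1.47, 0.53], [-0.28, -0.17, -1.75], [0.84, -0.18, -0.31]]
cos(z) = [[0.26,  -0.59,  -0.79], [0.48,  0.56,  -0.39], [0.39,  0.46,  0.51]]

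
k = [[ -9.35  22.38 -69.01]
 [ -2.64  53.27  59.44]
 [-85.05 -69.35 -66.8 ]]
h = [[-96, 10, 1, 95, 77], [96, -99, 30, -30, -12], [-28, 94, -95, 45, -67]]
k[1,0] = -2.64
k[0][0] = -9.35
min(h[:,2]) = -95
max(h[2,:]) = 94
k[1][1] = 53.27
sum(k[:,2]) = -76.37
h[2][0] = -28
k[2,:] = [-85.05, -69.35, -66.8]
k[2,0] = -85.05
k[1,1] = 53.27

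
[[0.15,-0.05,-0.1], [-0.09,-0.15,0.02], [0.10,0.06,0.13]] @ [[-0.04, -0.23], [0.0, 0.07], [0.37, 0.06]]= [[-0.04, -0.04], [0.01, 0.01], [0.04, -0.01]]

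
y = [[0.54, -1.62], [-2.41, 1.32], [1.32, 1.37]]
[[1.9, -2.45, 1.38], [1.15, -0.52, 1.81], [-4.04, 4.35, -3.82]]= y @ [[-1.37, 1.28, -1.49],[-1.63, 1.94, -1.35]]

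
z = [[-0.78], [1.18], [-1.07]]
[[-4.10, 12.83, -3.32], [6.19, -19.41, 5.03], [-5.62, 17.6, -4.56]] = z@[[5.25, -16.45, 4.26]]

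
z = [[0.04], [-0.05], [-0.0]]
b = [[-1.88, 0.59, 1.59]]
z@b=[[-0.08, 0.02, 0.06], [0.09, -0.03, -0.08], [0.00, 0.00, 0.00]]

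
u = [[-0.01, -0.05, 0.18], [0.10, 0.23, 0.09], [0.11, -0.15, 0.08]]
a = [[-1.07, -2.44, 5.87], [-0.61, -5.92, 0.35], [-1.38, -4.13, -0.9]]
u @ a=[[-0.21, -0.42, -0.24],[-0.37, -1.98, 0.59],[-0.14, 0.29, 0.52]]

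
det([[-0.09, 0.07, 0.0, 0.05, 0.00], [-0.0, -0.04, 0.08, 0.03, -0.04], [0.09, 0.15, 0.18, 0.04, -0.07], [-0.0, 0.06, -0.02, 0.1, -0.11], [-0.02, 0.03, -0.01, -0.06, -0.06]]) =-0.000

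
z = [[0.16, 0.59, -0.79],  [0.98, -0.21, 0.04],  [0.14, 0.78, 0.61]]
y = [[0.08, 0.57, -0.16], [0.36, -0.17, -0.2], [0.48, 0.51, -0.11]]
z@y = [[-0.15, -0.41, -0.06], [0.02, 0.61, -0.12], [0.58, 0.26, -0.25]]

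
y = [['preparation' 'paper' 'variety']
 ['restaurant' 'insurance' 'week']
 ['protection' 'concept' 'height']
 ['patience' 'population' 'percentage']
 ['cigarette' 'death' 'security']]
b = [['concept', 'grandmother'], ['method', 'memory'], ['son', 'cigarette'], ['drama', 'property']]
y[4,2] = 'security'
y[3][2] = 'percentage'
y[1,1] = 'insurance'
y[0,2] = 'variety'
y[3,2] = 'percentage'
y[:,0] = ['preparation', 'restaurant', 'protection', 'patience', 'cigarette']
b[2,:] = ['son', 'cigarette']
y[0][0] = 'preparation'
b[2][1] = 'cigarette'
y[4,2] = 'security'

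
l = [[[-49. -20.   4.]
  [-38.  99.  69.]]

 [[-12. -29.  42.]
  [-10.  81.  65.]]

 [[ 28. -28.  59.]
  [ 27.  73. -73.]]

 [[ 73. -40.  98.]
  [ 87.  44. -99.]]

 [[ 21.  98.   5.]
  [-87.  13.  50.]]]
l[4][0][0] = 21.0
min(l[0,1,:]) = -38.0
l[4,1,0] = -87.0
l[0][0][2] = 4.0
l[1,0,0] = -12.0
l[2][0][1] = -28.0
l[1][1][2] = 65.0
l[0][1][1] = 99.0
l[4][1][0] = -87.0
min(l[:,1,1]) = 13.0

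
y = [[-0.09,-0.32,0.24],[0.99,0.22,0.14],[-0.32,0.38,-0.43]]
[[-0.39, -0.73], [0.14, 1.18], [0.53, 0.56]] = y @ [[0.62, 1.2], [-0.68, 0.87], [-2.29, -1.42]]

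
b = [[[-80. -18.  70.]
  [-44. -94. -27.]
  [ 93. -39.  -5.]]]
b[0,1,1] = -94.0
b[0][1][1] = -94.0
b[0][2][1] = -39.0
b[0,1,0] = -44.0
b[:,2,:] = [[93.0, -39.0, -5.0]]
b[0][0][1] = -18.0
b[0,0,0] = -80.0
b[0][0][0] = -80.0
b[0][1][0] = -44.0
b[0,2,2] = -5.0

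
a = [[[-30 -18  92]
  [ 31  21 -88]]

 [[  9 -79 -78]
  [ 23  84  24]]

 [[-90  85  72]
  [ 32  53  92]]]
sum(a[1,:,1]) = 5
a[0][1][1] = 21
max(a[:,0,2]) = 92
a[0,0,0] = -30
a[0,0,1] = -18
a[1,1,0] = 23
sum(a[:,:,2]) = 114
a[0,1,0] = 31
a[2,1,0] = 32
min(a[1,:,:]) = -79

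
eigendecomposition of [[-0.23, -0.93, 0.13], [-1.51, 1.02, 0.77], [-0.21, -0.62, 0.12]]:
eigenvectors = [[-0.46, 0.74, 0.46],  [0.84, 0.42, 0.01],  [-0.29, 0.53, 0.89]]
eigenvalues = [1.57, -0.67, 0.01]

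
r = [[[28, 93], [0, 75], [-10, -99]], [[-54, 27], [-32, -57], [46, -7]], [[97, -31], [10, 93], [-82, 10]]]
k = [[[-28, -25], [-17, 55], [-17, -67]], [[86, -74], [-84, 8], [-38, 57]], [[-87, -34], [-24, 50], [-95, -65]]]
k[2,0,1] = -34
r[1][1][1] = -57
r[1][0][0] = -54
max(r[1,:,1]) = 27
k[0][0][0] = -28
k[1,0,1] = -74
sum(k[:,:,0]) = -304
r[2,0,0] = 97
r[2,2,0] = -82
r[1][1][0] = -32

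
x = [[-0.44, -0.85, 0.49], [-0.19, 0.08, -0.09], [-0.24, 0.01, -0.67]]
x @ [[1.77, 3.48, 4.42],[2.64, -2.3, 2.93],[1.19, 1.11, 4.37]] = [[-2.44,0.97,-2.29], [-0.23,-0.95,-1.00], [-1.2,-1.6,-3.96]]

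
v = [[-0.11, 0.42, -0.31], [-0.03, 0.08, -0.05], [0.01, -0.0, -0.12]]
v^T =[[-0.11, -0.03, 0.01],[0.42, 0.08, -0.00],[-0.31, -0.05, -0.12]]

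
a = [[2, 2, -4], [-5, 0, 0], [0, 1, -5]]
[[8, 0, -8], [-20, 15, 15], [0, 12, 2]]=a @ [[4, -3, -3], [0, -3, -3], [0, -3, -1]]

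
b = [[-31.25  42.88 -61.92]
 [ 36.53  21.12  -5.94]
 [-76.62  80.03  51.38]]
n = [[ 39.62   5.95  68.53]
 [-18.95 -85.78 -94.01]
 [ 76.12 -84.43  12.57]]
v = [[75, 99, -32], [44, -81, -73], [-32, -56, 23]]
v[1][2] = -73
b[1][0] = 36.53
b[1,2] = -5.94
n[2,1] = -84.43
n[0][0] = 39.62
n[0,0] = 39.62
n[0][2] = 68.53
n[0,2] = 68.53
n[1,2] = -94.01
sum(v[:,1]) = -38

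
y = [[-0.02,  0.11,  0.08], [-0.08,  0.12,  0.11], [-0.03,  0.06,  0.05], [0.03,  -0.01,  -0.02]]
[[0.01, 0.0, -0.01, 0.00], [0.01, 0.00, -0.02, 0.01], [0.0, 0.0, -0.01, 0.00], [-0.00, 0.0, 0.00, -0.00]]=y @ [[0.0,0.03,0.05,-0.05], [0.09,-0.01,-0.09,-0.04], [-0.01,0.04,-0.05,0.09]]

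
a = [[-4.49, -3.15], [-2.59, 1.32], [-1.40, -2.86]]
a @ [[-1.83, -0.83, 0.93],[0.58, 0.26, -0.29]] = [[6.39, 2.91, -3.26], [5.51, 2.49, -2.79], [0.9, 0.42, -0.47]]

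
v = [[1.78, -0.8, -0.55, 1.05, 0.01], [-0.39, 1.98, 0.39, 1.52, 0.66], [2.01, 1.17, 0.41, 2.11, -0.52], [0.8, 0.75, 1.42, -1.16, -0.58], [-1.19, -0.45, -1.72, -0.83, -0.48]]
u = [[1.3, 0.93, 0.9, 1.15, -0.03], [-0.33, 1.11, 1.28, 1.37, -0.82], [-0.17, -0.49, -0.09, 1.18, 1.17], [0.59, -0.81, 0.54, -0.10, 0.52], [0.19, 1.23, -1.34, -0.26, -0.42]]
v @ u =[[3.29, 0.2, 1.18, 0.19, 0.50], [-0.2, 1.22, 2.08, 2.40, -0.64], [3.30, 0.62, 5.11, 4.32, 0.78], [-0.24, 1.11, 1.70, 3.89, 0.66], [-1.69, -0.68, -1.30, -3.81, -1.84]]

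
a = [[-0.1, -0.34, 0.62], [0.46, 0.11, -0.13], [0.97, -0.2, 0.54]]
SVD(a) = [[0.26, 0.84, 0.47], [0.24, -0.53, 0.82], [0.93, -0.10, -0.34]] @ diag([1.2036266003659606, 0.7578800996471399, 0.0008726112083505003]) @ [[0.82, -0.21, 0.53], [-0.56, -0.43, 0.71], [0.08, -0.88, -0.47]]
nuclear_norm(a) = 1.96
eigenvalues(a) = [1.02, -0.47, -0.0]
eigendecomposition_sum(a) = [[0.27, -0.19, 0.41], [0.06, -0.04, 0.09], [0.53, -0.37, 0.79]] + [[-0.37, -0.15, 0.21], [0.40, 0.16, -0.22], [0.44, 0.17, -0.25]] + [[0.0, 0.0, -0.00], [-0.0, -0.00, 0.0], [-0.0, -0.00, 0.0]]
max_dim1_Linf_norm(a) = 0.97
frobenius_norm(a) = 1.42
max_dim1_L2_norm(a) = 1.13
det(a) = 0.00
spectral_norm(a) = 1.20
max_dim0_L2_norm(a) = 1.08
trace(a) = 0.55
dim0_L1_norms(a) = [1.53, 0.65, 1.29]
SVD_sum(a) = [[0.26, -0.07, 0.17],[0.24, -0.06, 0.15],[0.93, -0.23, 0.6]] + [[-0.36, -0.27, 0.45], [0.22, 0.17, -0.28], [0.04, 0.03, -0.06]] + [[0.0,  -0.00,  -0.00], [0.00,  -0.0,  -0.0], [-0.0,  0.00,  0.00]]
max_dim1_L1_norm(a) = 1.71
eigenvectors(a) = [[0.46, 0.53, 0.08], [0.11, -0.57, -0.88], [0.88, -0.63, -0.47]]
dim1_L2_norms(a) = [0.71, 0.49, 1.13]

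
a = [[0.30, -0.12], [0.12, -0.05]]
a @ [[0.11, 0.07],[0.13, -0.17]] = [[0.02, 0.04], [0.01, 0.02]]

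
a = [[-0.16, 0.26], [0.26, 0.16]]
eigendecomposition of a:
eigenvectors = [[-0.87, -0.49], [0.49, -0.87]]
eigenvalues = [-0.31, 0.31]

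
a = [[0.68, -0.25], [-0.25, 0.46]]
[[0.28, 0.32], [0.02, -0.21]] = a @[[0.54,  0.38], [0.33,  -0.24]]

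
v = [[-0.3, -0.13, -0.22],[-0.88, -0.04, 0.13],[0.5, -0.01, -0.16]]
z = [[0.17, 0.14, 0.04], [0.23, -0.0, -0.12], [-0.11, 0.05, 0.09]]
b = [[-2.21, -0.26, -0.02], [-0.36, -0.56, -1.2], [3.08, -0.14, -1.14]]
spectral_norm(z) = 0.33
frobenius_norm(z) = 0.37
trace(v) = -0.50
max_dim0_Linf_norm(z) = 0.23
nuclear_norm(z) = 0.52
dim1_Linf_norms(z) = [0.17, 0.23, 0.11]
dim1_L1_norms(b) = [2.49, 2.12, 4.36]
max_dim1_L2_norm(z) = 0.26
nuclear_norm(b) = 5.45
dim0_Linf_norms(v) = [0.88, 0.13, 0.22]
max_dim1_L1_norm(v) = 1.05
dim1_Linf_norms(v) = [0.3, 0.88, 0.5]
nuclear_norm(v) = 1.37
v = z @ b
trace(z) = 0.26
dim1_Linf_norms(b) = [2.21, 1.2, 3.08]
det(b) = -0.01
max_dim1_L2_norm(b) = 3.29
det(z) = 0.00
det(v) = 0.00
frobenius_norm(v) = 1.11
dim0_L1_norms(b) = [5.65, 0.96, 2.36]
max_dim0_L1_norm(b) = 5.65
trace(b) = -3.91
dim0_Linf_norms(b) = [3.08, 0.56, 1.2]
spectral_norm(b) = 3.90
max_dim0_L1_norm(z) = 0.51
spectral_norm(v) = 1.06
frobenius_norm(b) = 4.20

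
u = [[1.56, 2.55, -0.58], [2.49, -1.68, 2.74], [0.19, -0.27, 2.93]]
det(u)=-23.597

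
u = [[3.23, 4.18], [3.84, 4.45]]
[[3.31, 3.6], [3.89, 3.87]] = u@ [[0.92,0.08], [0.08,0.8]]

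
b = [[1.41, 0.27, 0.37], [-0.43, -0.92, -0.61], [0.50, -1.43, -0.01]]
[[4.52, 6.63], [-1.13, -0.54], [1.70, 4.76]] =b @ [[3.33, 5.10],[-0.02, -1.54],[-0.46, -0.39]]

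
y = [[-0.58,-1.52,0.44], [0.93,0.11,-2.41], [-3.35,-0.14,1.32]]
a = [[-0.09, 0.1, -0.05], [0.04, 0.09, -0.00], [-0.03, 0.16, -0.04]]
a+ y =[[-0.67, -1.42, 0.39],  [0.97, 0.20, -2.41],  [-3.38, 0.02, 1.28]]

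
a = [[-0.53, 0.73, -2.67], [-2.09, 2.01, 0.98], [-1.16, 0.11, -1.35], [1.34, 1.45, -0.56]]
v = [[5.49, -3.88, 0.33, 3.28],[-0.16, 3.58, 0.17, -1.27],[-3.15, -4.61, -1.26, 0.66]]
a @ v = [[5.38, 16.98, 3.31, -4.43], [-14.88, 10.79, -1.58, -8.76], [-2.13, 11.12, 1.34, -4.84], [8.89, 2.57, 1.39, 2.18]]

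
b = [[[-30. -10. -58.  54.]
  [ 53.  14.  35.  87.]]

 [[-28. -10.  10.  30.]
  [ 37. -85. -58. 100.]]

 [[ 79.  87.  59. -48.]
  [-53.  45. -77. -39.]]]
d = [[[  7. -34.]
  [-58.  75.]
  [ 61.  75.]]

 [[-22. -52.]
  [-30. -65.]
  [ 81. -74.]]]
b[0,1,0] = 53.0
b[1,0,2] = 10.0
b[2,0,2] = 59.0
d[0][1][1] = 75.0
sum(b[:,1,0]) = 37.0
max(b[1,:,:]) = 100.0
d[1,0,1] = -52.0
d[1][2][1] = -74.0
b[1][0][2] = 10.0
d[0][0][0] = 7.0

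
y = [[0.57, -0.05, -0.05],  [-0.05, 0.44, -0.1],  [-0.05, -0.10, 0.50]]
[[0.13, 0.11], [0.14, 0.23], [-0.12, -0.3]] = y @ [[0.25, 0.18], [0.32, 0.42], [-0.15, -0.5]]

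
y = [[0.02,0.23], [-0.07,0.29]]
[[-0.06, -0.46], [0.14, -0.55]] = y @ [[-2.3, -0.32], [-0.06, -1.96]]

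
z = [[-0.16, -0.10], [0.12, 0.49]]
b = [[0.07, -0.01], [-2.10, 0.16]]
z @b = [[0.20, -0.01], [-1.02, 0.08]]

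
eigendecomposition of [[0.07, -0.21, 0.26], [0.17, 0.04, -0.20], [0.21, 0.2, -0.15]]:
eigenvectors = [[(-0.81+0j), 0.19-0.36j, 0.19+0.36j], [-0.15+0.00j, (-0.7+0j), (-0.7-0j)], [-0.56+0.00j, -0.41+0.42j, (-0.41-0.42j)]]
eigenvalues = [(0.21+0j), (-0.12+0.21j), (-0.12-0.21j)]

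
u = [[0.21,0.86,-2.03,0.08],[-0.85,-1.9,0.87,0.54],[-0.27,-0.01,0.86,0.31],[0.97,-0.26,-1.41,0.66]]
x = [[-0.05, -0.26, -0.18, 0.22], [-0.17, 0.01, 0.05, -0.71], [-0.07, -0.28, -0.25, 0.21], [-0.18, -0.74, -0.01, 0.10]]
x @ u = [[0.47, 0.40, -0.59, -0.05], [-0.75, 0.02, 1.40, -0.46], [0.49, 0.42, -0.61, -0.10], [0.69, 1.23, -0.43, -0.35]]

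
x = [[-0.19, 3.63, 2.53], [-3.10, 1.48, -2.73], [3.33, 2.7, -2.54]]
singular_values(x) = [5.1, 4.47, 4.2]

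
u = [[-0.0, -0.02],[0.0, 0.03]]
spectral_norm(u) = 0.04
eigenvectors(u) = [[1.00, -0.55],[0.00, 0.83]]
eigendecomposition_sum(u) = [[-0.00,  -0.0], [-0.0,  -0.00]] + [[0.00, -0.02], [0.00, 0.03]]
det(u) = 0.00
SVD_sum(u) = [[0.0,-0.02], [0.00,0.03]] + [[-0.0, -0.00], [-0.00, -0.0]]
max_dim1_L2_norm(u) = 0.03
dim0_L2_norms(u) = [0.0, 0.04]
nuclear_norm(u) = 0.04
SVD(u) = [[-0.55, -0.83],[0.83, -0.55]] @ diag([0.03605551275463989, -0.0]) @ [[0.00, 1.0], [-1.00, 0.00]]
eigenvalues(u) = [-0.0, 0.03]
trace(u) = 0.03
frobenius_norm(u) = 0.04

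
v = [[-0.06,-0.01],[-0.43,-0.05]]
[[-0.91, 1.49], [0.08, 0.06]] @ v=[[-0.59, -0.07], [-0.03, -0.0]]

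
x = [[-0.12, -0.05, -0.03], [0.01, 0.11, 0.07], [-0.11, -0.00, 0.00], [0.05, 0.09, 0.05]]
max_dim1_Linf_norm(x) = 0.12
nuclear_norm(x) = 0.34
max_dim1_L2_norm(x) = 0.13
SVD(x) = [[-0.60, -0.37, -0.12], [0.49, -0.63, 0.57], [-0.36, -0.63, -0.18], [0.52, -0.26, -0.79]] @ diag([0.2086059300312162, 0.12869221964092487, 0.004677452266277316]) @ [[0.68, 0.63, 0.38], [0.73, -0.58, -0.36], [0.01, -0.52, 0.85]]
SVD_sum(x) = [[-0.08, -0.08, -0.05],  [0.07, 0.06, 0.04],  [-0.05, -0.05, -0.03],  [0.07, 0.07, 0.04]] + [[-0.04, 0.03, 0.02], [-0.06, 0.05, 0.03], [-0.06, 0.05, 0.03], [-0.02, 0.02, 0.01]] + [[-0.0,0.00,-0.00], [0.00,-0.00,0.0], [-0.0,0.0,-0.0], [-0.00,0.0,-0.0]]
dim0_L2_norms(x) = [0.17, 0.15, 0.09]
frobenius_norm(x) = 0.25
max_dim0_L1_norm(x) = 0.29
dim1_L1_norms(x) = [0.2, 0.19, 0.11, 0.19]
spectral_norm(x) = 0.21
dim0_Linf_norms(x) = [0.12, 0.11, 0.07]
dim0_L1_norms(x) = [0.29, 0.25, 0.15]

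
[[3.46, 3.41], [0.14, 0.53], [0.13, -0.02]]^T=[[3.46, 0.14, 0.13], [3.41, 0.53, -0.02]]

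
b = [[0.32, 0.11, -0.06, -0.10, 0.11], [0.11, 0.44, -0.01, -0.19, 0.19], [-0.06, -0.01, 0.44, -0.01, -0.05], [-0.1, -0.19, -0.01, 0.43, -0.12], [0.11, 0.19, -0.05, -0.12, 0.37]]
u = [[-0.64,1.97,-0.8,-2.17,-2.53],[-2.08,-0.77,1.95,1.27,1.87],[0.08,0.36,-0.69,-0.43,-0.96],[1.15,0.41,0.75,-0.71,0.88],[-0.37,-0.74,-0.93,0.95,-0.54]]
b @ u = [[-0.59, 0.40, -0.18, -0.35, -0.69], [-1.28, -0.34, 0.46, 0.64, 0.28], [0.1, 0.08, -0.24, -0.11, -0.27], [1.0, 0.21, 0.15, -0.44, 0.35], [-0.74, -0.27, -0.12, 0.46, -0.18]]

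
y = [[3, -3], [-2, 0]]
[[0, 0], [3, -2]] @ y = [[0, 0], [13, -9]]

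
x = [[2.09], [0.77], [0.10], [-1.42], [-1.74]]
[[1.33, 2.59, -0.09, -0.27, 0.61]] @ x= [[4.09]]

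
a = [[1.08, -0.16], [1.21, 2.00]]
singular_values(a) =[2.38, 0.99]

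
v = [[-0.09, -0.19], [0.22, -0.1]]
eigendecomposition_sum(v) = [[(-0.04+0.1j),(-0.09-0.04j)], [0.11+0.05j,-0.05+0.10j]] + [[(-0.04-0.1j), (-0.09+0.04j)], [(0.11-0.05j), (-0.05-0.1j)]]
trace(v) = -0.19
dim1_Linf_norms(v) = [0.19, 0.22]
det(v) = 0.05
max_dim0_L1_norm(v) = 0.31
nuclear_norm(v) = 0.45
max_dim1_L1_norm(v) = 0.32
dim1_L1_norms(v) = [0.28, 0.32]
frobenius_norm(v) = 0.32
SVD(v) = [[-0.06,1.00],[1.0,0.06]] @ diag([0.24175385885474196, 0.2101310822530582]) @ [[0.93,-0.37], [-0.37,-0.93]]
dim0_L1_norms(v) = [0.31, 0.29]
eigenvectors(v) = [[(0.02+0.68j), 0.02-0.68j], [(0.73+0j), (0.73-0j)]]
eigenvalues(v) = [(-0.1+0.2j), (-0.1-0.2j)]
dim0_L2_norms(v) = [0.24, 0.21]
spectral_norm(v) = 0.24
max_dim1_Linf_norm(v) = 0.22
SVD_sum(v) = [[-0.01,0.01], [0.22,-0.09]] + [[-0.08, -0.2], [-0.00, -0.01]]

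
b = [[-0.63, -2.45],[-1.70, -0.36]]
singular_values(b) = [2.7, 1.46]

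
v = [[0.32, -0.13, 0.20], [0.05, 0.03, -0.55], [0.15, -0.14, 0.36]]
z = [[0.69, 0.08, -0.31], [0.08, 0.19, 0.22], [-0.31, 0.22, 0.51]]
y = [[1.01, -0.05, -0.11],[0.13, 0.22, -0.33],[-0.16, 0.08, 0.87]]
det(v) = -0.01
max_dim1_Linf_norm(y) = 1.01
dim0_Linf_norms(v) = [0.32, 0.14, 0.55]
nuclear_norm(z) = 1.39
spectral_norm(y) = 1.13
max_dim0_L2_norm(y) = 1.03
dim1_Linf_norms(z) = [0.69, 0.22, 0.51]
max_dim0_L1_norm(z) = 1.08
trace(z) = 1.39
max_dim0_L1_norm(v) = 1.11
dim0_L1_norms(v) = [0.52, 0.3, 1.11]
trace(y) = 2.10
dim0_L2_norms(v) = [0.36, 0.19, 0.69]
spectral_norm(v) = 0.72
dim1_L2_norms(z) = [0.76, 0.3, 0.64]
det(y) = 0.22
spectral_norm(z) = 0.93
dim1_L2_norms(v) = [0.4, 0.55, 0.41]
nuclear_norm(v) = 1.10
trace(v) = 0.71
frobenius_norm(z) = 1.04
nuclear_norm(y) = 2.18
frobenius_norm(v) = 0.80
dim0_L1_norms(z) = [1.08, 0.49, 1.04]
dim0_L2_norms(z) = [0.76, 0.3, 0.64]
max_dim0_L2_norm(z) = 0.76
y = v + z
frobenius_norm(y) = 1.41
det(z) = 0.00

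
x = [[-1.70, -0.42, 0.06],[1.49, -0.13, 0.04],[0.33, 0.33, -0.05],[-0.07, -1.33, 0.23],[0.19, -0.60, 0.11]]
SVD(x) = [[-0.75, 0.04, -0.49], [0.62, 0.29, -0.35], [0.17, -0.17, -0.61], [-0.15, 0.85, 0.24], [0.03, 0.41, -0.46]] @ diag([2.32138877852281, 1.5410724942286054, 0.007050282292174461]) @ [[0.98, 0.2, -0.03], [0.21, -0.96, 0.17], [0.01, -0.17, -0.99]]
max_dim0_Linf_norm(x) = 1.7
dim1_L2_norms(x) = [1.75, 1.5, 0.47, 1.35, 0.64]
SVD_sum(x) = [[-1.71, -0.36, 0.05], [1.40, 0.29, -0.04], [0.38, 0.08, -0.01], [-0.34, -0.07, 0.01], [0.06, 0.01, -0.00]] + [[0.01, -0.06, 0.01], [0.09, -0.42, 0.07], [-0.05, 0.25, -0.04], [0.27, -1.26, 0.22], [0.13, -0.61, 0.11]] + [[-0.00, 0.0, 0.0], [-0.00, 0.0, 0.0], [-0.0, 0.0, 0.0], [0.00, -0.00, -0.00], [-0.0, 0.0, 0.0]]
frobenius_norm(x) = 2.79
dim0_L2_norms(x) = [2.29, 1.56, 0.27]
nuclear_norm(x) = 3.87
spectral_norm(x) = 2.32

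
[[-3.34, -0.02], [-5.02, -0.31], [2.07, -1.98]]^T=[[-3.34, -5.02, 2.07],[-0.02, -0.31, -1.98]]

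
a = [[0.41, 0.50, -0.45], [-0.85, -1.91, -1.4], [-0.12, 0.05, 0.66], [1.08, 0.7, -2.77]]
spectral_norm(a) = 3.28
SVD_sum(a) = [[0.13, 0.01, -0.52], [0.27, 0.01, -1.11], [-0.16, -0.01, 0.65], [0.69, 0.04, -2.87]] + [[0.29, 0.49, 0.08], [-1.12, -1.92, -0.29], [0.03, 0.06, 0.01], [0.39, 0.66, 0.1]] + [[-0.0, 0.0, -0.00],  [-0.00, 0.00, -0.00],  [0.00, -0.0, 0.00],  [0.00, -0.0, 0.0]]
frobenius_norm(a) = 4.09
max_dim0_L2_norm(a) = 3.2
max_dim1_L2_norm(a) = 3.05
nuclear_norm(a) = 5.73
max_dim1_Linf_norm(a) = 2.77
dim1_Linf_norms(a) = [0.5, 1.91, 0.66, 2.77]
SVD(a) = [[-0.16,  0.23,  0.66], [-0.35,  -0.92,  0.05], [0.2,  0.03,  -0.69], [-0.9,  0.32,  -0.29]] @ diag([3.280646931550187, 2.443427683149629, 0.004107034011918236]) @ [[-0.23, -0.01, 0.97], [0.50, 0.86, 0.13], [-0.83, 0.51, -0.2]]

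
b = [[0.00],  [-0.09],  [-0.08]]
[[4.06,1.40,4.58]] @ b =[[-0.49]]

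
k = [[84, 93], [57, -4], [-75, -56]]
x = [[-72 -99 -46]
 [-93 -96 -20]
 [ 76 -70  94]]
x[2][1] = -70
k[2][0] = -75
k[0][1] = 93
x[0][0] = -72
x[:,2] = [-46, -20, 94]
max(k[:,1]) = 93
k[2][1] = -56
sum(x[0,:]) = -217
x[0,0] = -72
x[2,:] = [76, -70, 94]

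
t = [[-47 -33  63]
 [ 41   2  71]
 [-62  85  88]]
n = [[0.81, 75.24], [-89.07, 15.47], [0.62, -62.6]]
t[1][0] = 41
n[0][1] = 75.24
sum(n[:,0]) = -87.63999999999999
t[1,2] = 71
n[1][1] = 15.47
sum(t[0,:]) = -17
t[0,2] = 63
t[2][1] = 85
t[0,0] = -47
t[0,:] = [-47, -33, 63]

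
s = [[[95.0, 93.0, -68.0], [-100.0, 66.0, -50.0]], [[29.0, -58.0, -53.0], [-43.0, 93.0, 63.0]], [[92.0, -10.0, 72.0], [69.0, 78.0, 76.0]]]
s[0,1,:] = [-100.0, 66.0, -50.0]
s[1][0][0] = 29.0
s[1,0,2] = -53.0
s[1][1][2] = 63.0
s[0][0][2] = -68.0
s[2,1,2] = 76.0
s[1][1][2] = 63.0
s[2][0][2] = 72.0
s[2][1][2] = 76.0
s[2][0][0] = 92.0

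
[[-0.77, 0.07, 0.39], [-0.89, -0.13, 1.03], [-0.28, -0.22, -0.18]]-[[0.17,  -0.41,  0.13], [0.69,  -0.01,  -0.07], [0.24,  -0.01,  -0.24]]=[[-0.94,0.48,0.26], [-1.58,-0.12,1.10], [-0.52,-0.21,0.06]]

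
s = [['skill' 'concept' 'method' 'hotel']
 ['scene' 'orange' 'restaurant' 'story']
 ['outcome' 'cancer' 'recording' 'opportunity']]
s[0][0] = 'skill'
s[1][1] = 'orange'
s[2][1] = 'cancer'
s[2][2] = 'recording'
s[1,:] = ['scene', 'orange', 'restaurant', 'story']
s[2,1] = 'cancer'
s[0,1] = 'concept'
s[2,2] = 'recording'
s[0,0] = 'skill'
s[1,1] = 'orange'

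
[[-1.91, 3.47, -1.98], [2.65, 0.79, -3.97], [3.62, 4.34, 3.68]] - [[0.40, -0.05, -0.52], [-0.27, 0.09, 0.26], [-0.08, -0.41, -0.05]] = [[-2.31, 3.52, -1.46],[2.92, 0.70, -4.23],[3.7, 4.75, 3.73]]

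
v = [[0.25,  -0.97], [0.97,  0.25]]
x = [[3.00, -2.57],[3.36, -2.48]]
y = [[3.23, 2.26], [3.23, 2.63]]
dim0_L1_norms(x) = [6.36, 5.05]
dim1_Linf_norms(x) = [3.0, 3.36]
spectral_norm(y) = 5.73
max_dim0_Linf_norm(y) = 3.23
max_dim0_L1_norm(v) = 1.22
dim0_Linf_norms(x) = [3.36, 2.57]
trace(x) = 0.52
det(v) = 1.00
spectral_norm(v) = 1.00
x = y @ v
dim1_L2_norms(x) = [3.95, 4.18]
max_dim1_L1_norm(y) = 5.86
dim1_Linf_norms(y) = [3.23, 3.23]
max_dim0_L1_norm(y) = 6.46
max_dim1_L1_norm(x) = 5.84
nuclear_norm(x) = 5.95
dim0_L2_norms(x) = [4.5, 3.57]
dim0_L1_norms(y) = [6.46, 4.89]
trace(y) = 5.86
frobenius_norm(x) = 5.75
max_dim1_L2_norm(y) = 4.17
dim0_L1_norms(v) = [1.22, 1.22]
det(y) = 1.20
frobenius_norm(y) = 5.74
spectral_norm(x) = 5.74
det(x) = 1.20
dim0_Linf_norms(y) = [3.23, 2.63]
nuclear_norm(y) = 5.94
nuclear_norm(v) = 2.00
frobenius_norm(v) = 1.42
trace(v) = 0.50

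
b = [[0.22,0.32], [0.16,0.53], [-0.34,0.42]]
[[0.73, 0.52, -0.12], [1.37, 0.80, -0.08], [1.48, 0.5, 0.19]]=b @ [[-0.83,  0.29,  -0.56], [2.84,  1.43,  0.01]]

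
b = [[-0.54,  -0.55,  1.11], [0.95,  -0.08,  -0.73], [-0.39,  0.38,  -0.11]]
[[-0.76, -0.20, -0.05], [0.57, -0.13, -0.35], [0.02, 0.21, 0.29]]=b @[[0.33, -0.18, -0.37],  [0.29, 0.35, 0.38],  [-0.38, -0.09, -0.04]]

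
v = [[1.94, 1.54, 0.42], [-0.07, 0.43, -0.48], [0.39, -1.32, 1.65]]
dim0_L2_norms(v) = [1.98, 2.07, 1.77]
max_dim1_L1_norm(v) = 3.9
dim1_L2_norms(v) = [2.51, 0.65, 2.15]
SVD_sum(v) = [[1.51,  1.80,  -0.26], [0.21,  0.26,  -0.04], [-0.6,  -0.71,  0.10]] + [[0.43, -0.26, 0.68], [-0.28, 0.17, -0.44], [0.99, -0.61, 1.55]] + [[0.0, -0.00, -0.0], [-0.0, 0.00, 0.0], [-0.00, 0.0, 0.0]]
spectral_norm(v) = 2.57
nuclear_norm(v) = 4.75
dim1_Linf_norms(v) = [1.94, 0.48, 1.65]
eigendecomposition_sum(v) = [[(0.97+0.35j), 0.77+0.00j, (0.21+0.34j)], [(-0.03+0.95j), (0.21+0.68j), -0.24+0.28j], [0.20-3.18j, -0.66-2.29j, (0.82-0.92j)]] + [[(0.97-0.35j), 0.77-0.00j, 0.21-0.34j], [-0.03-0.95j, 0.21-0.68j, -0.24-0.28j], [0.20+3.18j, (-0.66+2.29j), (0.82+0.92j)]] + [[-0j, -0.00-0.00j, (-0-0j)], [(-0+0j), 0.00+0.00j, 0.00+0.00j], [-0.00+0.00j, 0.00+0.00j, 0j]]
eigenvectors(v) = [[(0.08-0.28j), 0.08+0.28j, -0.58+0.00j], [0.27-0.01j, 0.27+0.01j, 0.57+0.00j], [-0.91+0.00j, (-0.91-0j), 0.59+0.00j]]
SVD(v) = [[-0.92, 0.39, -0.02], [-0.13, -0.25, 0.96], [0.36, 0.89, 0.28]] @ diag([2.566753499350226, 2.1818743343208085, 0.0009288732399822139]) @ [[-0.64, -0.76, 0.11], [0.51, -0.31, 0.80], [-0.58, 0.57, 0.59]]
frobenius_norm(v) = 3.37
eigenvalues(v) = [(2.01+0.11j), (2.01-0.11j), 0j]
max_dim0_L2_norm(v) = 2.07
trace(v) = 4.02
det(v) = 0.01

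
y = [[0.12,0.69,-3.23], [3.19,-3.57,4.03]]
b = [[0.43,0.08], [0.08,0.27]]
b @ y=[[0.31, 0.01, -1.07],[0.87, -0.91, 0.83]]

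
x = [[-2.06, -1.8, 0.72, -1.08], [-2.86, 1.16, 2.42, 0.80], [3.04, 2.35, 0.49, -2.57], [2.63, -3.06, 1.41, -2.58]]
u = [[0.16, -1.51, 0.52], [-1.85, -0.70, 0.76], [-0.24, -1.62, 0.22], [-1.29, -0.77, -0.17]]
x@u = [[4.22, 4.04, -2.10], [-4.22, -1.03, -0.21], [-0.66, -5.05, 3.91], [9.07, -2.13, -0.21]]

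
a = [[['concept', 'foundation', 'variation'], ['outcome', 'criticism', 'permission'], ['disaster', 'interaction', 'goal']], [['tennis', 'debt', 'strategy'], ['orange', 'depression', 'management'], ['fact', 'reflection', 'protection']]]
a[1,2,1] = 'reflection'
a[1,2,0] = 'fact'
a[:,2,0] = ['disaster', 'fact']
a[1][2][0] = 'fact'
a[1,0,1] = 'debt'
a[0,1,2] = 'permission'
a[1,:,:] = [['tennis', 'debt', 'strategy'], ['orange', 'depression', 'management'], ['fact', 'reflection', 'protection']]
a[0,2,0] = 'disaster'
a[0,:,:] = [['concept', 'foundation', 'variation'], ['outcome', 'criticism', 'permission'], ['disaster', 'interaction', 'goal']]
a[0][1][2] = 'permission'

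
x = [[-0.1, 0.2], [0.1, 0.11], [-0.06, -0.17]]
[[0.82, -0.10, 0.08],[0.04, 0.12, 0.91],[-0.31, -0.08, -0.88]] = x@[[-2.69,1.13,5.58], [2.77,0.05,3.19]]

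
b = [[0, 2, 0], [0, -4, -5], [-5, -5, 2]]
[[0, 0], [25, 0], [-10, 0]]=b@[[0, 0], [0, 0], [-5, 0]]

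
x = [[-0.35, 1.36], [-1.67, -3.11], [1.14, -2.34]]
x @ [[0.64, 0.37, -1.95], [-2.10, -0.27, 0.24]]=[[-3.08, -0.5, 1.01],  [5.46, 0.22, 2.51],  [5.64, 1.05, -2.78]]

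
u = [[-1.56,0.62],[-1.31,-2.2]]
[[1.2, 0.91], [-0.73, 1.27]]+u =[[-0.36, 1.53], [-2.04, -0.93]]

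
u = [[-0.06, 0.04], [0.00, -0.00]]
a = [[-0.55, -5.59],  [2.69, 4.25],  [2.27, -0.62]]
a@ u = [[0.03, -0.02], [-0.16, 0.11], [-0.14, 0.09]]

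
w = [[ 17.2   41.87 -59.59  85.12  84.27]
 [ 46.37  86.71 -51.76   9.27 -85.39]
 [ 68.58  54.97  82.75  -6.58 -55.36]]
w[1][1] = 86.71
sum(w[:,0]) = 132.14999999999998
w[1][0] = 46.37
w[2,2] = 82.75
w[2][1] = 54.97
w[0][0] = 17.2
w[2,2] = 82.75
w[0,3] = 85.12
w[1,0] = 46.37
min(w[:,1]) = 41.87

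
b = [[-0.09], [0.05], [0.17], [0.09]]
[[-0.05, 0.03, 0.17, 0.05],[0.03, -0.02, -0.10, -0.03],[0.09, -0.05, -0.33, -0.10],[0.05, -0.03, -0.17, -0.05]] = b @ [[0.51, -0.30, -1.92, -0.61]]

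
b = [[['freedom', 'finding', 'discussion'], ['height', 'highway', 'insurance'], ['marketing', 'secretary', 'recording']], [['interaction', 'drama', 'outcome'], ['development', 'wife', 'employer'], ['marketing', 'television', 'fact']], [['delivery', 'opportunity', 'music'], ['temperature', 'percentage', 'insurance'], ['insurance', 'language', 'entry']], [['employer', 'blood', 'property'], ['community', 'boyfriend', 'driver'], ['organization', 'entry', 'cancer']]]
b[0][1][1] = 'highway'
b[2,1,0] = 'temperature'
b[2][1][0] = 'temperature'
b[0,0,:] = ['freedom', 'finding', 'discussion']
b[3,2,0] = 'organization'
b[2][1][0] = 'temperature'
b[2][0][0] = 'delivery'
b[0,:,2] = ['discussion', 'insurance', 'recording']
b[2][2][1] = 'language'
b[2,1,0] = 'temperature'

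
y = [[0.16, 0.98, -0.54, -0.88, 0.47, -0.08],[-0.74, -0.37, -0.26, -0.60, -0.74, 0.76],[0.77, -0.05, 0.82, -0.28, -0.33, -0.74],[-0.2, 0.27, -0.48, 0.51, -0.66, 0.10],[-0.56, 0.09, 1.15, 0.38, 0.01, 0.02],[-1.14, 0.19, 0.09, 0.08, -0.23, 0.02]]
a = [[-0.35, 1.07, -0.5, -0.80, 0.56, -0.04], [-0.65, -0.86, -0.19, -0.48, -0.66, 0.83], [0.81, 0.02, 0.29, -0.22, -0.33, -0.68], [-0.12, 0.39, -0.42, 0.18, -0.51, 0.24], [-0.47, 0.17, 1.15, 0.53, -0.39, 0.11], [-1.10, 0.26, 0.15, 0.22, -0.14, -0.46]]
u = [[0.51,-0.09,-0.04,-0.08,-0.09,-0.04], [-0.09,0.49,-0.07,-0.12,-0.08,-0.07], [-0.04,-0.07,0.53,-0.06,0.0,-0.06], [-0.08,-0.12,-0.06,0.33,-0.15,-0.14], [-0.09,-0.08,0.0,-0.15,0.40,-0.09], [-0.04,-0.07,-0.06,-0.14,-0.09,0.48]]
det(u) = 0.00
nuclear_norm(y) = 7.35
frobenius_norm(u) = 1.23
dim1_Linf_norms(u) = [0.51, 0.49, 0.53, 0.33, 0.4, 0.48]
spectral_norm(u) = 0.60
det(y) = -1.59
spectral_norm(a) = 1.88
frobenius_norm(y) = 3.28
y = u + a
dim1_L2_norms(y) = [1.51, 1.5, 1.42, 1.02, 1.34, 1.18]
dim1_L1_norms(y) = [3.11, 3.47, 2.99, 2.22, 2.21, 1.75]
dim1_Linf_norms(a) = [1.07, 0.86, 0.81, 0.51, 1.15, 1.1]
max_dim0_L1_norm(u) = 0.92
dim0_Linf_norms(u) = [0.51, 0.49, 0.53, 0.33, 0.4, 0.48]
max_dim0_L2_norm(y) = 1.68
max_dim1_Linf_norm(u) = 0.53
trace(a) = -1.59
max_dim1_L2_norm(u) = 0.54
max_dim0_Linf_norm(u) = 0.53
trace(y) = 1.15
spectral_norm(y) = 1.98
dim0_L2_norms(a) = [1.63, 1.46, 1.38, 1.13, 1.14, 1.2]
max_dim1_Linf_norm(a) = 1.15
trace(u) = 2.74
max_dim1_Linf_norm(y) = 1.15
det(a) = -2.18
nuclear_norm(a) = 7.44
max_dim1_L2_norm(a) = 1.6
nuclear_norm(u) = 2.74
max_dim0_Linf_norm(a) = 1.15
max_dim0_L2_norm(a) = 1.63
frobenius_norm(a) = 3.27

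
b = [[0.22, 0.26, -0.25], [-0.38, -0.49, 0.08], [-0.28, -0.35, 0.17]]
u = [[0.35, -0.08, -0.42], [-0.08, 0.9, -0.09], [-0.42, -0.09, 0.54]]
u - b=[[0.13,-0.34,-0.17],[0.30,1.39,-0.17],[-0.14,0.26,0.37]]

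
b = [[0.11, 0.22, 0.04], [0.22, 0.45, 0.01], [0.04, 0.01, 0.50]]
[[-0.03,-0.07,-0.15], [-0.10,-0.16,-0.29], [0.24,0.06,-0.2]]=b@[[-0.17, -0.50, 0.08],[-0.15, -0.11, -0.67],[0.5, 0.17, -0.39]]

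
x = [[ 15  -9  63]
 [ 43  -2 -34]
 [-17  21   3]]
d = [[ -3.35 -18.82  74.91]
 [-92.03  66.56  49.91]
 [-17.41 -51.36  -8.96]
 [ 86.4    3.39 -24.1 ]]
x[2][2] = 3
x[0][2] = 63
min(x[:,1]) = -9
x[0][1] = -9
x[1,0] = 43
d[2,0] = -17.41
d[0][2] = 74.91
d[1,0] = -92.03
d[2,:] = [-17.41, -51.36, -8.96]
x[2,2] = 3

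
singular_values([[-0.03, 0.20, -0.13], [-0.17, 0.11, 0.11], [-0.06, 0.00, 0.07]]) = [0.26, 0.22, 0.0]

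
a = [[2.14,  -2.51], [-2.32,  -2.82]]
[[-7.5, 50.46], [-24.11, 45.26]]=a @ [[3.32, 2.42], [5.82, -18.04]]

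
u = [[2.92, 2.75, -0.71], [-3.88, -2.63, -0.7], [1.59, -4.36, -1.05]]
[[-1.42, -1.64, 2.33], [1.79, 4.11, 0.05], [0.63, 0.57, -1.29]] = u@[[-0.29,-0.76,-0.15], [-0.23,-0.11,0.61], [-0.08,-1.24,-1.53]]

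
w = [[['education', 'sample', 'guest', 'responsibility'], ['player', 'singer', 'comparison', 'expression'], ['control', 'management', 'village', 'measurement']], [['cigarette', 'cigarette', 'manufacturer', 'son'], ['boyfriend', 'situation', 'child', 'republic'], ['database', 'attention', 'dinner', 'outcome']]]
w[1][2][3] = 'outcome'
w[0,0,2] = 'guest'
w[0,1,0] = 'player'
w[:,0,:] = [['education', 'sample', 'guest', 'responsibility'], ['cigarette', 'cigarette', 'manufacturer', 'son']]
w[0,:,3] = ['responsibility', 'expression', 'measurement']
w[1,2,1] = 'attention'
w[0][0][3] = 'responsibility'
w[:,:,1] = [['sample', 'singer', 'management'], ['cigarette', 'situation', 'attention']]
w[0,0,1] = 'sample'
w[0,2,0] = 'control'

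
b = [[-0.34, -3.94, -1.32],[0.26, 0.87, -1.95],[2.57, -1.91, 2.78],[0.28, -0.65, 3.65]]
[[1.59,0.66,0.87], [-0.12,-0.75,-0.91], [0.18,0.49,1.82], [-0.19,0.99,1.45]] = b@[[-0.08, -0.25, 0.10], [-0.36, -0.23, -0.34], [-0.11, 0.25, 0.33]]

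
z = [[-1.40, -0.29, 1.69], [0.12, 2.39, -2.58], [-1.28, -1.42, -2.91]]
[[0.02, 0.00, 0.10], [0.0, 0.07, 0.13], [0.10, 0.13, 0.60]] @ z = [[-0.16, -0.15, -0.26],[-0.16, -0.02, -0.56],[-0.89, -0.57, -1.91]]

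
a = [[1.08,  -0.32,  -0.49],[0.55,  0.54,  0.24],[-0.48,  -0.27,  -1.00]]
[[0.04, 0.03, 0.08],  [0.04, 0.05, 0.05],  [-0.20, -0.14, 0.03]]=a @ [[0.09, 0.07, 0.06], [-0.1, -0.02, 0.07], [0.18, 0.11, -0.08]]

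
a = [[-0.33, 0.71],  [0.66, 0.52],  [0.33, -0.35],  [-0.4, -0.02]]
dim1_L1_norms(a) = [1.04, 1.18, 0.68, 0.42]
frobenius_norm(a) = 1.31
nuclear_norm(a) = 1.85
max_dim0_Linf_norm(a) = 0.71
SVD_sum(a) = [[0.01, 0.7],[0.01, 0.53],[-0.01, -0.34],[-0.0, -0.03]] + [[-0.34, 0.01], [0.65, -0.01], [0.34, -0.01], [-0.40, 0.01]]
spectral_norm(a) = 0.95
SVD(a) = [[-0.74, 0.38], [-0.56, -0.72], [0.36, -0.37], [0.03, 0.44]] @ diag([0.9473242986725561, 0.9018739785272385]) @ [[-0.02, -1.00], [-1.0, 0.02]]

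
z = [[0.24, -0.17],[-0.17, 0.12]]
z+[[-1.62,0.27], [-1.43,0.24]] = [[-1.38,0.10], [-1.6,0.36]]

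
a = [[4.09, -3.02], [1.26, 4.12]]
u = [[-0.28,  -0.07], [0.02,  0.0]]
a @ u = [[-1.21, -0.29],[-0.27, -0.09]]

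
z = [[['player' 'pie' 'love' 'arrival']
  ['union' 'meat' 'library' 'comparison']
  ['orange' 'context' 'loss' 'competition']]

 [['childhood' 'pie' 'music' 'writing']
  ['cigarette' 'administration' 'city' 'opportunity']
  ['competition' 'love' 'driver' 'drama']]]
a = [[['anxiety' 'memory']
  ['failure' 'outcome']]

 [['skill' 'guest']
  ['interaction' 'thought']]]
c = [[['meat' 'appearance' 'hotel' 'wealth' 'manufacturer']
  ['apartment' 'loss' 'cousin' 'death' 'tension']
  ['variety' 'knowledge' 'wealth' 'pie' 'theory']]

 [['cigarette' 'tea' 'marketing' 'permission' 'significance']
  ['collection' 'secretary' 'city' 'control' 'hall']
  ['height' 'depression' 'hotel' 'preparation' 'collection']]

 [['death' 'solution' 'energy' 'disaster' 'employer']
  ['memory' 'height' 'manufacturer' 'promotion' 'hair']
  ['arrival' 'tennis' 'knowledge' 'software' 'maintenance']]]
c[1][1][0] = 'collection'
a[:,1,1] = ['outcome', 'thought']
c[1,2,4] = 'collection'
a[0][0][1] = 'memory'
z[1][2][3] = 'drama'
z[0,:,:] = [['player', 'pie', 'love', 'arrival'], ['union', 'meat', 'library', 'comparison'], ['orange', 'context', 'loss', 'competition']]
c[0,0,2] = 'hotel'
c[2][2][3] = 'software'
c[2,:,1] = ['solution', 'height', 'tennis']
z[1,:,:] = [['childhood', 'pie', 'music', 'writing'], ['cigarette', 'administration', 'city', 'opportunity'], ['competition', 'love', 'driver', 'drama']]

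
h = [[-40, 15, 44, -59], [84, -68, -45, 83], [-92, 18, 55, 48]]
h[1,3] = 83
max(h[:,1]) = 18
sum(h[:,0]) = -48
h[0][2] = 44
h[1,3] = 83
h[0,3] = -59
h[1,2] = -45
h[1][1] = -68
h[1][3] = 83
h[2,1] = 18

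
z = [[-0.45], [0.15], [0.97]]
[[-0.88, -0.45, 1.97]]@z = [[2.24]]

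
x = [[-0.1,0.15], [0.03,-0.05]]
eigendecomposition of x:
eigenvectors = [[-0.95, -0.84],[0.3, -0.54]]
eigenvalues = [-0.15, -0.0]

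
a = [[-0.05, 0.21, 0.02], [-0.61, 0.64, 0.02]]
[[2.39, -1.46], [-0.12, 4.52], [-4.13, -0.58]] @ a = [[0.77, -0.43, 0.02], [-2.75, 2.87, 0.09], [0.56, -1.24, -0.09]]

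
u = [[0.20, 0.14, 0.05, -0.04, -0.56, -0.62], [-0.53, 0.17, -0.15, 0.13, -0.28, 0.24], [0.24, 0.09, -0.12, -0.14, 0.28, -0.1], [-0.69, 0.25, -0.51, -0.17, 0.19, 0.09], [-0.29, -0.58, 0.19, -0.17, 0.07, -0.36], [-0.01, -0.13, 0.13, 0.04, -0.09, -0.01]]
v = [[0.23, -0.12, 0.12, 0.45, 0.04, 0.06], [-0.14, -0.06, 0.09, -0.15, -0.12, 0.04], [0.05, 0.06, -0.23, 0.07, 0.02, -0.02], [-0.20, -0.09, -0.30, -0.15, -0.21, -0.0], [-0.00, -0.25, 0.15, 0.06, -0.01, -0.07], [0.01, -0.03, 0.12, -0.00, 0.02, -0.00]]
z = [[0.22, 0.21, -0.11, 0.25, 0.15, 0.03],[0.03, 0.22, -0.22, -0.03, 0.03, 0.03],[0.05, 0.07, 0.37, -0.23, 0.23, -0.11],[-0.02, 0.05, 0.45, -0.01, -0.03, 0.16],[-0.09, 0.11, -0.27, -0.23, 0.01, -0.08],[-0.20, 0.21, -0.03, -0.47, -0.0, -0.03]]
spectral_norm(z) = 0.71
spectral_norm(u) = 1.16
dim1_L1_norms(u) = [1.61, 1.5, 0.97, 1.9, 1.66, 0.41]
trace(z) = 0.78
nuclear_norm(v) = 1.55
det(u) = -0.00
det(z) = -0.00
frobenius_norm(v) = 0.86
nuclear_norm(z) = 2.12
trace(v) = -0.22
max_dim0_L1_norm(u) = 1.96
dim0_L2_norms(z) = [0.32, 0.4, 0.69, 0.62, 0.28, 0.22]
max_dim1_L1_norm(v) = 1.02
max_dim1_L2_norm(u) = 0.93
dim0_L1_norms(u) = [1.96, 1.36, 1.15, 0.69, 1.47, 1.42]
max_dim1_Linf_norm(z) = 0.47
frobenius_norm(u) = 1.72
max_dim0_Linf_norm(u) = 0.69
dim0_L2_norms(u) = [0.97, 0.69, 0.59, 0.31, 0.72, 0.77]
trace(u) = 0.14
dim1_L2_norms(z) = [0.44, 0.32, 0.51, 0.48, 0.39, 0.55]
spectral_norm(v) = 0.67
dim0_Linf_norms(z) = [0.22, 0.22, 0.45, 0.47, 0.23, 0.16]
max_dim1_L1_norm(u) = 1.9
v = u @ z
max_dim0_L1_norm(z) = 1.45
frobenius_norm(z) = 1.12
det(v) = 0.00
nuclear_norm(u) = 3.36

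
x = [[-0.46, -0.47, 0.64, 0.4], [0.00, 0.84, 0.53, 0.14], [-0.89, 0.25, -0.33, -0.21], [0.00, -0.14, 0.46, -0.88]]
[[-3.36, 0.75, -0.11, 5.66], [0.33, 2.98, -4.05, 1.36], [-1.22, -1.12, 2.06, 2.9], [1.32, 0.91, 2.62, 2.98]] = x @ [[2.64, 0.66, -1.79, -5.17], [1.37, 1.74, -3.19, -1.22], [-0.96, 2.82, -1.7, 4.70], [-2.22, 0.16, -3.36, -0.74]]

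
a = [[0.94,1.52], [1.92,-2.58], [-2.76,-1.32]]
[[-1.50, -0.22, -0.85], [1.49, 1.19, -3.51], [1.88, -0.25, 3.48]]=a@[[-0.30, 0.23, -1.41], [-0.80, -0.29, 0.31]]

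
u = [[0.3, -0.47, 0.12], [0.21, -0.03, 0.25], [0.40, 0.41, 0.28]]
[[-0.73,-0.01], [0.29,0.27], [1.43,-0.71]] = u @ [[0.71, -3.21], [2.22, -1.1], [0.84, 3.66]]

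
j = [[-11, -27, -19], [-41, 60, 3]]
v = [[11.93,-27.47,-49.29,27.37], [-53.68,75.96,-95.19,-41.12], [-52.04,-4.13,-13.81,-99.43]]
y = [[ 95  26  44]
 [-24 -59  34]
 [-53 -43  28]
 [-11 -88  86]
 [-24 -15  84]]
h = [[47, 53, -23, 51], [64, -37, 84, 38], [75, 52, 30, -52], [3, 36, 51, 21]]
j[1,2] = 3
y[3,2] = 86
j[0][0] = -11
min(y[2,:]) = -53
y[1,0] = -24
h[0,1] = 53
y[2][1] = -43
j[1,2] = 3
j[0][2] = -19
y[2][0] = -53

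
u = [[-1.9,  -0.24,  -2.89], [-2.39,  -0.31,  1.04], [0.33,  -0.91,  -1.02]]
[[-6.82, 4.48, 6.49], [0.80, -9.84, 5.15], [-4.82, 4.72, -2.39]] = u @ [[0.14, 2.74, -2.74], [3.09, -0.48, 2.35], [2.01, -3.31, -0.64]]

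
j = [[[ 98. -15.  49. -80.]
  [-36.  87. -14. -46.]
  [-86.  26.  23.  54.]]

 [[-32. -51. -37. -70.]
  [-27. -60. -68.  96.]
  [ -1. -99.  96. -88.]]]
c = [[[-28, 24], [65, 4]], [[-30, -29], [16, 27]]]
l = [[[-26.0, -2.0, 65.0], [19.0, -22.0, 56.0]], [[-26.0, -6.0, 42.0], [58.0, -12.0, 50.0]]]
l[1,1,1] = -12.0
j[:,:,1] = [[-15.0, 87.0, 26.0], [-51.0, -60.0, -99.0]]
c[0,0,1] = 24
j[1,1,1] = -60.0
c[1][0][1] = -29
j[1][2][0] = -1.0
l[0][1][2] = 56.0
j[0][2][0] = -86.0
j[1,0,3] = -70.0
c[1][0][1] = -29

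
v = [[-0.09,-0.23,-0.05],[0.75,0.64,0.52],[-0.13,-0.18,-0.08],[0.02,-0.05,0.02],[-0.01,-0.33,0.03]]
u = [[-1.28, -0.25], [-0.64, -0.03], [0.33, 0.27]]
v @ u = [[0.25, 0.02], [-1.2, -0.07], [0.26, 0.02], [0.01, 0.0], [0.23, 0.02]]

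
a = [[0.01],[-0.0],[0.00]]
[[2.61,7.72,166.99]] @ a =[[0.03]]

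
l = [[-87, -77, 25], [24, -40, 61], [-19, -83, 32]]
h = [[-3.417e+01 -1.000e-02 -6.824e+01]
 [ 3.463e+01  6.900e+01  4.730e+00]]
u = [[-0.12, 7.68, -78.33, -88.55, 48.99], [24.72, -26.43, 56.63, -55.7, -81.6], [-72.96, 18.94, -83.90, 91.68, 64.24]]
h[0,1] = -0.01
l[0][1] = -77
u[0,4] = 48.99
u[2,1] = 18.94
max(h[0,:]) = -0.01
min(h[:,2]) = -68.24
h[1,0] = 34.63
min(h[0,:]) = -68.24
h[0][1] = -0.01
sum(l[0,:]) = -139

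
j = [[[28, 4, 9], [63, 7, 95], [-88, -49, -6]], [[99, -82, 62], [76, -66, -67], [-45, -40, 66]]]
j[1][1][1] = -66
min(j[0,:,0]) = -88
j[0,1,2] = 95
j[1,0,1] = -82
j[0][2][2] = -6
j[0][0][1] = 4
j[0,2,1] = -49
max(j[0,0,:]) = 28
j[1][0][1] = -82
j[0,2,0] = -88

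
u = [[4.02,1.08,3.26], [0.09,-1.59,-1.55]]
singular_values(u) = [5.44, 1.81]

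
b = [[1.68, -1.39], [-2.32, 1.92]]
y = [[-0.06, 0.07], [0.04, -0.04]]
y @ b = [[-0.26, 0.22], [0.16, -0.13]]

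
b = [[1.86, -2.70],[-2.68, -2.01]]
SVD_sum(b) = [[-0.69, -1.6],[-1.15, -2.67]] + [[2.55, -1.1],[-1.53, 0.66]]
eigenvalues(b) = [3.24, -3.39]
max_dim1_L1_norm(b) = 4.69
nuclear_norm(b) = 6.63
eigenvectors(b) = [[0.89, 0.46], [-0.45, 0.89]]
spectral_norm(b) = 3.39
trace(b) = -0.15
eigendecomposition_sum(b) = [[2.56, -1.32], [-1.31, 0.67]] + [[-0.7, -1.38], [-1.37, -2.68]]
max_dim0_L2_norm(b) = 3.37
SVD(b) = [[0.51, 0.86], [0.86, -0.51]] @ diag([3.3893210747411757, 3.2379936152369604]) @ [[-0.40, -0.92],  [0.92, -0.40]]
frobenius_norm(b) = 4.69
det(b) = -10.97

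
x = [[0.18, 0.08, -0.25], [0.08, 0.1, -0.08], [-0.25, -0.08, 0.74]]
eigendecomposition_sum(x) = [[0.11, 0.04, -0.28],  [0.04, 0.02, -0.11],  [-0.28, -0.11, 0.72]] + [[0.02, -0.02, 0.00], [-0.02, 0.02, -0.00], [0.0, -0.00, 0.0]] + [[0.05, 0.06, 0.03], [0.06, 0.06, 0.03], [0.03, 0.03, 0.02]]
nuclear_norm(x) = 1.02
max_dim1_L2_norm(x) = 0.79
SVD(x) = [[-0.36, -0.62, 0.7], [-0.14, -0.7, -0.70], [0.92, -0.35, 0.17]] @ diag([0.8496431354068745, 0.13098133503741022, 0.03937552955571522]) @ [[-0.36, -0.14, 0.92], [-0.62, -0.70, -0.35], [0.70, -0.70, 0.17]]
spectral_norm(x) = 0.85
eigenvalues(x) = [0.85, 0.04, 0.13]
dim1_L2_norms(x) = [0.32, 0.15, 0.79]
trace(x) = 1.02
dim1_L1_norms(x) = [0.51, 0.26, 1.07]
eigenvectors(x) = [[-0.36, -0.7, 0.62], [-0.14, 0.7, 0.70], [0.92, -0.17, 0.35]]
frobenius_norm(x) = 0.86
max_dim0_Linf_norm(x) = 0.74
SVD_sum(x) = [[0.11, 0.04, -0.28], [0.04, 0.02, -0.11], [-0.28, -0.11, 0.72]] + [[0.05,0.06,0.03], [0.06,0.06,0.03], [0.03,0.03,0.02]] + [[0.02, -0.02, 0.00],  [-0.02, 0.02, -0.00],  [0.0, -0.0, 0.00]]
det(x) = 0.00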